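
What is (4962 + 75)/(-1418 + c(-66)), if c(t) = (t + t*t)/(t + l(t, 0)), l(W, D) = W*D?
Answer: -5037/1483 ≈ -3.3965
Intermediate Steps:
l(W, D) = D*W
c(t) = (t + t**2)/t (c(t) = (t + t*t)/(t + 0*t) = (t + t**2)/(t + 0) = (t + t**2)/t)
(4962 + 75)/(-1418 + c(-66)) = (4962 + 75)/(-1418 + (1 - 66)) = 5037/(-1418 - 65) = 5037/(-1483) = 5037*(-1/1483) = -5037/1483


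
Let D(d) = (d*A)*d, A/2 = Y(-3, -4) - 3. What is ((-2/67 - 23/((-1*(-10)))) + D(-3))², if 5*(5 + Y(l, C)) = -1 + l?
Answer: 11596920721/448900 ≈ 25834.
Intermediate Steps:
Y(l, C) = -26/5 + l/5 (Y(l, C) = -5 + (-1 + l)/5 = -5 + (-⅕ + l/5) = -26/5 + l/5)
A = -88/5 (A = 2*((-26/5 + (⅕)*(-3)) - 3) = 2*((-26/5 - ⅗) - 3) = 2*(-29/5 - 3) = 2*(-44/5) = -88/5 ≈ -17.600)
D(d) = -88*d²/5 (D(d) = (d*(-88/5))*d = (-88*d/5)*d = -88*d²/5)
((-2/67 - 23/((-1*(-10)))) + D(-3))² = ((-2/67 - 23/((-1*(-10)))) - 88/5*(-3)²)² = ((-2*1/67 - 23/10) - 88/5*9)² = ((-2/67 - 23*⅒) - 792/5)² = ((-2/67 - 23/10) - 792/5)² = (-1561/670 - 792/5)² = (-107689/670)² = 11596920721/448900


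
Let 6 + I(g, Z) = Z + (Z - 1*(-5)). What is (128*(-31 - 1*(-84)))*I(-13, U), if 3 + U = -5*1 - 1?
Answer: -128896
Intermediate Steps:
U = -9 (U = -3 + (-5*1 - 1) = -3 + (-5 - 1) = -3 - 6 = -9)
I(g, Z) = -1 + 2*Z (I(g, Z) = -6 + (Z + (Z - 1*(-5))) = -6 + (Z + (Z + 5)) = -6 + (Z + (5 + Z)) = -6 + (5 + 2*Z) = -1 + 2*Z)
(128*(-31 - 1*(-84)))*I(-13, U) = (128*(-31 - 1*(-84)))*(-1 + 2*(-9)) = (128*(-31 + 84))*(-1 - 18) = (128*53)*(-19) = 6784*(-19) = -128896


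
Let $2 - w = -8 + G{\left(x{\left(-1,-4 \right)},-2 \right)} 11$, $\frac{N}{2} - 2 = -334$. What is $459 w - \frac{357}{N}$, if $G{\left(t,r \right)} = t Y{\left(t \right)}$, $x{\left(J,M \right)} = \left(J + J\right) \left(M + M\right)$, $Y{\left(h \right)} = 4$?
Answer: $- \frac{211514187}{664} \approx -3.1855 \cdot 10^{5}$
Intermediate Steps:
$N = -664$ ($N = 4 + 2 \left(-334\right) = 4 - 668 = -664$)
$x{\left(J,M \right)} = 4 J M$ ($x{\left(J,M \right)} = 2 J 2 M = 4 J M$)
$G{\left(t,r \right)} = 4 t$ ($G{\left(t,r \right)} = t 4 = 4 t$)
$w = -694$ ($w = 2 - \left(-8 + 4 \cdot 4 \left(-1\right) \left(-4\right) 11\right) = 2 - \left(-8 + 4 \cdot 16 \cdot 11\right) = 2 - \left(-8 + 64 \cdot 11\right) = 2 - \left(-8 + 704\right) = 2 - 696 = -694$)
$459 w - \frac{357}{N} = 459 \left(-694\right) - \frac{357}{-664} = -318546 - - \frac{357}{664} = -318546 + \frac{357}{664} = - \frac{211514187}{664}$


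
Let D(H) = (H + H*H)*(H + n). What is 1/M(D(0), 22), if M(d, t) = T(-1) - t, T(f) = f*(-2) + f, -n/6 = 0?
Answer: -1/21 ≈ -0.047619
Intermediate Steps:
n = 0 (n = -6*0 = 0)
T(f) = -f (T(f) = -2*f + f = -f)
D(H) = H*(H + H²) (D(H) = (H + H*H)*(H + 0) = (H + H²)*H = H*(H + H²))
M(d, t) = 1 - t (M(d, t) = -1*(-1) - t = 1 - t)
1/M(D(0), 22) = 1/(1 - 1*22) = 1/(1 - 22) = 1/(-21) = -1/21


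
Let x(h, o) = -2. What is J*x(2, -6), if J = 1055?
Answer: -2110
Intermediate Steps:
J*x(2, -6) = 1055*(-2) = -2110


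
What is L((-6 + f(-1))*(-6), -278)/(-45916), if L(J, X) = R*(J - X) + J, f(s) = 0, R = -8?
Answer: 619/11479 ≈ 0.053925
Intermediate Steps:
L(J, X) = -7*J + 8*X (L(J, X) = -8*(J - X) + J = (-8*J + 8*X) + J = -7*J + 8*X)
L((-6 + f(-1))*(-6), -278)/(-45916) = (-7*(-6 + 0)*(-6) + 8*(-278))/(-45916) = (-(-42)*(-6) - 2224)*(-1/45916) = (-7*36 - 2224)*(-1/45916) = (-252 - 2224)*(-1/45916) = -2476*(-1/45916) = 619/11479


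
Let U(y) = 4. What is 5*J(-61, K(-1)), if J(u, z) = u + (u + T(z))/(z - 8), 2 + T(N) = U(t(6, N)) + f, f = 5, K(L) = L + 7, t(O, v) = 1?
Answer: -170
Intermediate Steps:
K(L) = 7 + L
T(N) = 7 (T(N) = -2 + (4 + 5) = -2 + 9 = 7)
J(u, z) = u + (7 + u)/(-8 + z) (J(u, z) = u + (u + 7)/(z - 8) = u + (7 + u)/(-8 + z))
5*J(-61, K(-1)) = 5*((7 - 7*(-61) - 61*(7 - 1))/(-8 + (7 - 1))) = 5*((7 + 427 - 61*6)/(-8 + 6)) = 5*((7 + 427 - 366)/(-2)) = 5*(-½*68) = 5*(-34) = -170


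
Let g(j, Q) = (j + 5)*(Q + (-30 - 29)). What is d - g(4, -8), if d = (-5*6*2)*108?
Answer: -5877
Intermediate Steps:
d = -6480 (d = -30*2*108 = -60*108 = -6480)
g(j, Q) = (-59 + Q)*(5 + j) (g(j, Q) = (5 + j)*(Q - 59) = (5 + j)*(-59 + Q) = (-59 + Q)*(5 + j))
d - g(4, -8) = -6480 - (-295 - 59*4 + 5*(-8) - 8*4) = -6480 - (-295 - 236 - 40 - 32) = -6480 - 1*(-603) = -6480 + 603 = -5877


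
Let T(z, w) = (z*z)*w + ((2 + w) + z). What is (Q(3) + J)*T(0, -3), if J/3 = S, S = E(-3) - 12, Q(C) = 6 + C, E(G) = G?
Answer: 36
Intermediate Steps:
S = -15 (S = -3 - 12 = -15)
J = -45 (J = 3*(-15) = -45)
T(z, w) = 2 + w + z + w*z² (T(z, w) = z²*w + (2 + w + z) = w*z² + (2 + w + z) = 2 + w + z + w*z²)
(Q(3) + J)*T(0, -3) = ((6 + 3) - 45)*(2 - 3 + 0 - 3*0²) = (9 - 45)*(2 - 3 + 0 - 3*0) = -36*(2 - 3 + 0 + 0) = -36*(-1) = 36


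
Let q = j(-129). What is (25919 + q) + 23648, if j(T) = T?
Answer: 49438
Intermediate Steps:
q = -129
(25919 + q) + 23648 = (25919 - 129) + 23648 = 25790 + 23648 = 49438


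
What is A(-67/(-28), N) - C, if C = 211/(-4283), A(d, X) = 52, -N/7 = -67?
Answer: 222927/4283 ≈ 52.049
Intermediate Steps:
N = 469 (N = -7*(-67) = 469)
C = -211/4283 (C = 211*(-1/4283) = -211/4283 ≈ -0.049265)
A(-67/(-28), N) - C = 52 - 1*(-211/4283) = 52 + 211/4283 = 222927/4283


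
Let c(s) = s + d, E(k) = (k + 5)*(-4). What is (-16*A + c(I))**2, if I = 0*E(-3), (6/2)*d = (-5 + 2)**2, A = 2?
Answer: 841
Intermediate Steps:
E(k) = -20 - 4*k (E(k) = (5 + k)*(-4) = -20 - 4*k)
d = 3 (d = (-5 + 2)**2/3 = (1/3)*(-3)**2 = (1/3)*9 = 3)
I = 0 (I = 0*(-20 - 4*(-3)) = 0*(-20 + 12) = 0*(-8) = 0)
c(s) = 3 + s (c(s) = s + 3 = 3 + s)
(-16*A + c(I))**2 = (-16*2 + (3 + 0))**2 = (-32 + 3)**2 = (-29)**2 = 841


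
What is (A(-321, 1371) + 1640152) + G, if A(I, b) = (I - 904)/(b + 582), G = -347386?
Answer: 360681539/279 ≈ 1.2928e+6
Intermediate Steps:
A(I, b) = (-904 + I)/(582 + b)
(A(-321, 1371) + 1640152) + G = ((-904 - 321)/(582 + 1371) + 1640152) - 347386 = (-1225/1953 + 1640152) - 347386 = ((1/1953)*(-1225) + 1640152) - 347386 = (-175/279 + 1640152) - 347386 = 457602233/279 - 347386 = 360681539/279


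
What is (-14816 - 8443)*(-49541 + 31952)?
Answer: 409102551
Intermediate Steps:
(-14816 - 8443)*(-49541 + 31952) = -23259*(-17589) = 409102551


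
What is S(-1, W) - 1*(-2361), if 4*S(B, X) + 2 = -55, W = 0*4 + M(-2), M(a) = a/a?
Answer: 9387/4 ≈ 2346.8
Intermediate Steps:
M(a) = 1
W = 1 (W = 0*4 + 1 = 0 + 1 = 1)
S(B, X) = -57/4 (S(B, X) = -1/2 + (1/4)*(-55) = -1/2 - 55/4 = -57/4)
S(-1, W) - 1*(-2361) = -57/4 - 1*(-2361) = -57/4 + 2361 = 9387/4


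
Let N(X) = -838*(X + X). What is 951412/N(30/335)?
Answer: -15936151/2514 ≈ -6339.0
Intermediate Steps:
N(X) = -1676*X
951412/N(30/335) = 951412/((-50280/335)) = 951412/((-1676*6/67)) = 951412/(-10056/67) = 951412*(-67/10056) = -15936151/2514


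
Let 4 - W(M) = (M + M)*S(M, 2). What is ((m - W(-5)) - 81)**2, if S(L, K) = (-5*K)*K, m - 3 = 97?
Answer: 46225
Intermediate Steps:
m = 100 (m = 3 + 97 = 100)
S(L, K) = -5*K**2
W(M) = 4 + 40*M (W(M) = 4 - (M + M)*(-5*2**2) = 4 - 2*M*(-5*4) = 4 - 2*M*(-20) = 4 - (-40)*M = 4 + 40*M)
((m - W(-5)) - 81)**2 = ((100 - (4 + 40*(-5))) - 81)**2 = ((100 - (4 - 200)) - 81)**2 = ((100 - 1*(-196)) - 81)**2 = ((100 + 196) - 81)**2 = (296 - 81)**2 = 215**2 = 46225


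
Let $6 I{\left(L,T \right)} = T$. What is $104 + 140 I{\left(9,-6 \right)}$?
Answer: $-36$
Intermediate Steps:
$I{\left(L,T \right)} = \frac{T}{6}$
$104 + 140 I{\left(9,-6 \right)} = 104 + 140 \cdot \frac{1}{6} \left(-6\right) = 104 + 140 \left(-1\right) = 104 - 140 = -36$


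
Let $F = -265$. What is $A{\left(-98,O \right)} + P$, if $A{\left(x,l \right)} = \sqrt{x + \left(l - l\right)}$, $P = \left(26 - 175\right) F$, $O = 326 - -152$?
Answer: $39485 + 7 i \sqrt{2} \approx 39485.0 + 9.8995 i$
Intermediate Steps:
$O = 478$ ($O = 326 + 152 = 478$)
$P = 39485$ ($P = \left(26 - 175\right) \left(-265\right) = \left(-149\right) \left(-265\right) = 39485$)
$A{\left(x,l \right)} = \sqrt{x}$ ($A{\left(x,l \right)} = \sqrt{x + 0} = \sqrt{x}$)
$A{\left(-98,O \right)} + P = \sqrt{-98} + 39485 = 7 i \sqrt{2} + 39485 = 39485 + 7 i \sqrt{2}$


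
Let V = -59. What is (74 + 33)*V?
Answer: -6313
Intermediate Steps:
(74 + 33)*V = (74 + 33)*(-59) = 107*(-59) = -6313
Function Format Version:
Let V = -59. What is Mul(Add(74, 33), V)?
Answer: -6313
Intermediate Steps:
Mul(Add(74, 33), V) = Mul(Add(74, 33), -59) = Mul(107, -59) = -6313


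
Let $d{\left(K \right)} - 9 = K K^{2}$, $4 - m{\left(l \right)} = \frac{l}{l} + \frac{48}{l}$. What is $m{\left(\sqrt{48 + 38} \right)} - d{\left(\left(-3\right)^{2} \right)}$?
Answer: $-735 - \frac{24 \sqrt{86}}{43} \approx -740.18$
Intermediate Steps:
$m{\left(l \right)} = 3 - \frac{48}{l}$ ($m{\left(l \right)} = 4 - \left(\frac{l}{l} + \frac{48}{l}\right) = 4 - \left(1 + \frac{48}{l}\right) = 3 - \frac{48}{l}$)
$d{\left(K \right)} = 9 + K^{3}$ ($d{\left(K \right)} = 9 + K K^{2} = 9 + K^{3}$)
$m{\left(\sqrt{48 + 38} \right)} - d{\left(\left(-3\right)^{2} \right)} = \left(3 - \frac{48}{\sqrt{48 + 38}}\right) - \left(9 + \left(\left(-3\right)^{2}\right)^{3}\right) = \left(3 - \frac{48}{\sqrt{86}}\right) - \left(9 + 9^{3}\right) = \left(3 - 48 \frac{\sqrt{86}}{86}\right) - \left(9 + 729\right) = \left(3 - \frac{24 \sqrt{86}}{43}\right) - 738 = -735 - \frac{24 \sqrt{86}}{43}$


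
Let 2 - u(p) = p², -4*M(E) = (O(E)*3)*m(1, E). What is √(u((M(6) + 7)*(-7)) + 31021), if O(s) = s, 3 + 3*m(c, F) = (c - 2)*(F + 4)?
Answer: I*√13549/2 ≈ 58.2*I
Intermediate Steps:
m(c, F) = -1 + (-2 + c)*(4 + F)/3 (m(c, F) = -1 + ((c - 2)*(F + 4))/3 = -1 + ((-2 + c)*(4 + F))/3 = -1 + (-2 + c)*(4 + F)/3)
M(E) = -3*E*(-7/3 - E/3)/4 (M(E) = -E*3*(-11/3 - 2*E/3 + (4/3)*1 + (⅓)*E*1)/4 = -3*E*(-11/3 - 2*E/3 + 4/3 + E/3)/4 = -3*E*(-7/3 - E/3)/4)
u(p) = 2 - p²
√(u((M(6) + 7)*(-7)) + 31021) = √((2 - (((¼)*6*(7 + 6) + 7)*(-7))²) + 31021) = √((2 - (((¼)*6*13 + 7)*(-7))²) + 31021) = √((2 - ((39/2 + 7)*(-7))²) + 31021) = √((2 - ((53/2)*(-7))²) + 31021) = √((2 - (-371/2)²) + 31021) = √((2 - 1*137641/4) + 31021) = √((2 - 137641/4) + 31021) = √(-137633/4 + 31021) = √(-13549/4) = I*√13549/2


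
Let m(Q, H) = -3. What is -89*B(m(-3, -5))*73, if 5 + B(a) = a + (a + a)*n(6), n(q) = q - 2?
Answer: 207904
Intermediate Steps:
n(q) = -2 + q
B(a) = -5 + 9*a (B(a) = -5 + (a + (a + a)*(-2 + 6)) = -5 + (a + (2*a)*4) = -5 + (a + 8*a) = -5 + 9*a)
-89*B(m(-3, -5))*73 = -89*(-5 + 9*(-3))*73 = -89*(-5 - 27)*73 = -89*(-32)*73 = 2848*73 = 207904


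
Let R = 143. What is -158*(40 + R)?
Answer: -28914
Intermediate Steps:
-158*(40 + R) = -158*(40 + 143) = -158*183 = -28914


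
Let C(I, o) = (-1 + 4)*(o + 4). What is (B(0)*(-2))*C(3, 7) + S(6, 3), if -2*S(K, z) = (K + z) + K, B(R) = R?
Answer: -15/2 ≈ -7.5000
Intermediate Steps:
C(I, o) = 12 + 3*o (C(I, o) = 3*(4 + o) = 12 + 3*o)
S(K, z) = -K - z/2 (S(K, z) = -((K + z) + K)/2 = -(z + 2*K)/2 = -K - z/2)
(B(0)*(-2))*C(3, 7) + S(6, 3) = (0*(-2))*(12 + 3*7) + (-1*6 - ½*3) = 0*(12 + 21) + (-6 - 3/2) = 0*33 - 15/2 = 0 - 15/2 = -15/2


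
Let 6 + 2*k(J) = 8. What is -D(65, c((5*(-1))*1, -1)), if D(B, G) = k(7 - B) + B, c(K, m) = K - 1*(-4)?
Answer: -66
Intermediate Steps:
k(J) = 1 (k(J) = -3 + (½)*8 = -3 + 4 = 1)
c(K, m) = 4 + K (c(K, m) = K + 4 = 4 + K)
D(B, G) = 1 + B
-D(65, c((5*(-1))*1, -1)) = -(1 + 65) = -1*66 = -66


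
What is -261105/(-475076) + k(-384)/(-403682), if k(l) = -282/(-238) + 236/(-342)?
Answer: 8063341245431/14671141682148 ≈ 0.54961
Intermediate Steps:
k(l) = 10069/20349 (k(l) = -282*(-1/238) + 236*(-1/342) = 141/119 - 118/171 = 10069/20349)
-261105/(-475076) + k(-384)/(-403682) = -261105/(-475076) + (10069/20349)/(-403682) = -261105*(-1/475076) + (10069/20349)*(-1/403682) = 261105/475076 - 10069/8214525018 = 8063341245431/14671141682148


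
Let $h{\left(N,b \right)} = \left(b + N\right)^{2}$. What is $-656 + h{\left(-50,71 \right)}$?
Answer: $-215$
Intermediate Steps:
$h{\left(N,b \right)} = \left(N + b\right)^{2}$
$-656 + h{\left(-50,71 \right)} = -656 + \left(-50 + 71\right)^{2} = -656 + 21^{2} = -656 + 441 = -215$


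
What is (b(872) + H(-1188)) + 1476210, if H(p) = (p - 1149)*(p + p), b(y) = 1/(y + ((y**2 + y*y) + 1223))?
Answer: 10704085243687/1522863 ≈ 7.0289e+6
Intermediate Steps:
b(y) = 1/(1223 + y + 2*y**2) (b(y) = 1/(y + ((y**2 + y**2) + 1223)) = 1/(y + (2*y**2 + 1223)) = 1/(y + (1223 + 2*y**2)) = 1/(1223 + y + 2*y**2))
H(p) = 2*p*(-1149 + p) (H(p) = (-1149 + p)*(2*p) = 2*p*(-1149 + p))
(b(872) + H(-1188)) + 1476210 = (1/(1223 + 872 + 2*872**2) + 2*(-1188)*(-1149 - 1188)) + 1476210 = (1/(1223 + 872 + 2*760384) + 2*(-1188)*(-2337)) + 1476210 = (1/(1223 + 872 + 1520768) + 5552712) + 1476210 = (1/1522863 + 5552712) + 1476210 = 8456019654457/1522863 + 1476210 = 10704085243687/1522863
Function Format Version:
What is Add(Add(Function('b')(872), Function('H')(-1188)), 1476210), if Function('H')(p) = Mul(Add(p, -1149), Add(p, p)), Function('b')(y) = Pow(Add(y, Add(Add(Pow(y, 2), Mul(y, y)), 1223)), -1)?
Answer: Rational(10704085243687, 1522863) ≈ 7.0289e+6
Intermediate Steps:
Function('b')(y) = Pow(Add(1223, y, Mul(2, Pow(y, 2))), -1) (Function('b')(y) = Pow(Add(y, Add(Add(Pow(y, 2), Pow(y, 2)), 1223)), -1) = Pow(Add(y, Add(Mul(2, Pow(y, 2)), 1223)), -1) = Pow(Add(y, Add(1223, Mul(2, Pow(y, 2)))), -1) = Pow(Add(1223, y, Mul(2, Pow(y, 2))), -1))
Function('H')(p) = Mul(2, p, Add(-1149, p)) (Function('H')(p) = Mul(Add(-1149, p), Mul(2, p)) = Mul(2, p, Add(-1149, p)))
Add(Add(Function('b')(872), Function('H')(-1188)), 1476210) = Add(Add(Pow(Add(1223, 872, Mul(2, Pow(872, 2))), -1), Mul(2, -1188, Add(-1149, -1188))), 1476210) = Add(Add(Pow(Add(1223, 872, Mul(2, 760384)), -1), Mul(2, -1188, -2337)), 1476210) = Add(Add(Pow(Add(1223, 872, 1520768), -1), 5552712), 1476210) = Add(Add(Pow(1522863, -1), 5552712), 1476210) = Add(Add(Rational(1, 1522863), 5552712), 1476210) = Add(Rational(8456019654457, 1522863), 1476210) = Rational(10704085243687, 1522863)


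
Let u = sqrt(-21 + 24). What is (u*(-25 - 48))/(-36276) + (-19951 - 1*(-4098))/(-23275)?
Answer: 15853/23275 + 73*sqrt(3)/36276 ≈ 0.68460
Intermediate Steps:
u = sqrt(3) ≈ 1.7320
(u*(-25 - 48))/(-36276) + (-19951 - 1*(-4098))/(-23275) = (sqrt(3)*(-25 - 48))/(-36276) + (-19951 - 1*(-4098))/(-23275) = (sqrt(3)*(-73))*(-1/36276) + (-19951 + 4098)*(-1/23275) = -73*sqrt(3)*(-1/36276) - 15853*(-1/23275) = 73*sqrt(3)/36276 + 15853/23275 = 15853/23275 + 73*sqrt(3)/36276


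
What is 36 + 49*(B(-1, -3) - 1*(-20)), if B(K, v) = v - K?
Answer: 918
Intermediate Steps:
36 + 49*(B(-1, -3) - 1*(-20)) = 36 + 49*((-3 - 1*(-1)) - 1*(-20)) = 36 + 49*((-3 + 1) + 20) = 36 + 49*(-2 + 20) = 36 + 49*18 = 36 + 882 = 918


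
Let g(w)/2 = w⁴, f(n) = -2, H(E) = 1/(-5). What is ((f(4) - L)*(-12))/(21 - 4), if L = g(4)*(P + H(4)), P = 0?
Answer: -6024/85 ≈ -70.871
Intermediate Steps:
H(E) = -⅕
g(w) = 2*w⁴
L = -512/5 (L = (2*4⁴)*(0 - ⅕) = (2*256)*(-⅕) = 512*(-⅕) = -512/5 ≈ -102.40)
((f(4) - L)*(-12))/(21 - 4) = ((-2 - 1*(-512/5))*(-12))/(21 - 4) = ((-2 + 512/5)*(-12))/17 = ((502/5)*(-12))*(1/17) = -6024/5*1/17 = -6024/85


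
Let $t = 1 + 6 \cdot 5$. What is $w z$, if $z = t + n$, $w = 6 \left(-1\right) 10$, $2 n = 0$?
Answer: $-1860$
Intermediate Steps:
$n = 0$ ($n = \frac{1}{2} \cdot 0 = 0$)
$t = 31$ ($t = 1 + 30 = 31$)
$w = -60$ ($w = \left(-6\right) 10 = -60$)
$z = 31$ ($z = 31 + 0 = 31$)
$w z = \left(-60\right) 31 = -1860$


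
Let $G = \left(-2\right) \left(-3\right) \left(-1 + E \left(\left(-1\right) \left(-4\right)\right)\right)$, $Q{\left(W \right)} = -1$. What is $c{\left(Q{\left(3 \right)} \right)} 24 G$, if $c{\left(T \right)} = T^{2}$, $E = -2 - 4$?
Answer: $-3600$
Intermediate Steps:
$E = -6$ ($E = -2 - 4 = -6$)
$G = -150$ ($G = \left(-2\right) \left(-3\right) \left(-1 - 6 \left(\left(-1\right) \left(-4\right)\right)\right) = 6 \left(-1 - 24\right) = 6 \left(-25\right) = -150$)
$c{\left(Q{\left(3 \right)} \right)} 24 G = \left(-1\right)^{2} \cdot 24 \left(-150\right) = 1 \cdot 24 \left(-150\right) = 24 \left(-150\right) = -3600$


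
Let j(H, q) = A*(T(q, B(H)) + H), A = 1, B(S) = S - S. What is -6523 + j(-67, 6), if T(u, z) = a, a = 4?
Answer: -6586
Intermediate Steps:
B(S) = 0
T(u, z) = 4
j(H, q) = 4 + H (j(H, q) = 1*(4 + H) = 4 + H)
-6523 + j(-67, 6) = -6523 + (4 - 67) = -6523 - 63 = -6586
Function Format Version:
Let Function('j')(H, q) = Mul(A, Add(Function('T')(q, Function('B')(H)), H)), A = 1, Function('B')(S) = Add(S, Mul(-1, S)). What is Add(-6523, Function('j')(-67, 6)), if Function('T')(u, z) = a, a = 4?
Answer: -6586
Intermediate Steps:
Function('B')(S) = 0
Function('T')(u, z) = 4
Function('j')(H, q) = Add(4, H) (Function('j')(H, q) = Mul(1, Add(4, H)) = Add(4, H))
Add(-6523, Function('j')(-67, 6)) = Add(-6523, Add(4, -67)) = Add(-6523, -63) = -6586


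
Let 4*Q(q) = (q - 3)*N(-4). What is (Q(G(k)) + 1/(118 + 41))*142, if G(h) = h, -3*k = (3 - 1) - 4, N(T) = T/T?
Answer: -26057/318 ≈ -81.940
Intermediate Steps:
N(T) = 1
k = ⅔ (k = -((3 - 1) - 4)/3 = -(2 - 4)/3 = -⅓*(-2) = ⅔ ≈ 0.66667)
Q(q) = -¾ + q/4 (Q(q) = ((q - 3)*1)/4 = ((-3 + q)*1)/4 = (-3 + q)/4 = -¾ + q/4)
(Q(G(k)) + 1/(118 + 41))*142 = ((-¾ + (¼)*(⅔)) + 1/(118 + 41))*142 = ((-¾ + ⅙) + 1/159)*142 = (-7/12 + 1/159)*142 = -367/636*142 = -26057/318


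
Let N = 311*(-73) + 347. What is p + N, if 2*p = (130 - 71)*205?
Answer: -32617/2 ≈ -16309.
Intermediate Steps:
p = 12095/2 (p = ((130 - 71)*205)/2 = (59*205)/2 = (½)*12095 = 12095/2 ≈ 6047.5)
N = -22356 (N = -22703 + 347 = -22356)
p + N = 12095/2 - 22356 = -32617/2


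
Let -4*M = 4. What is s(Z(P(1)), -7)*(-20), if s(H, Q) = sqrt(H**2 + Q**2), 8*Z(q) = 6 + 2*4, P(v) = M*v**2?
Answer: -35*sqrt(17) ≈ -144.31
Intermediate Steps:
M = -1 (M = -1/4*4 = -1)
P(v) = -v**2
Z(q) = 7/4 (Z(q) = (6 + 2*4)/8 = (6 + 8)/8 = (1/8)*14 = 7/4)
s(Z(P(1)), -7)*(-20) = sqrt((7/4)**2 + (-7)**2)*(-20) = sqrt(49/16 + 49)*(-20) = sqrt(833/16)*(-20) = (7*sqrt(17)/4)*(-20) = -35*sqrt(17)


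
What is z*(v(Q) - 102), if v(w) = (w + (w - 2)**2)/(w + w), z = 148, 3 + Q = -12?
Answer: -246716/15 ≈ -16448.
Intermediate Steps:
Q = -15 (Q = -3 - 12 = -15)
v(w) = (w + (-2 + w)**2)/(2*w) (v(w) = (w + (-2 + w)**2)/((2*w)) = (w + (-2 + w)**2)*(1/(2*w)) = (w + (-2 + w)**2)/(2*w))
z*(v(Q) - 102) = 148*((1/2)*(-15 + (-2 - 15)**2)/(-15) - 102) = 148*((1/2)*(-1/15)*(-15 + (-17)**2) - 102) = 148*((1/2)*(-1/15)*(-15 + 289) - 102) = 148*((1/2)*(-1/15)*274 - 102) = 148*(-137/15 - 102) = 148*(-1667/15) = -246716/15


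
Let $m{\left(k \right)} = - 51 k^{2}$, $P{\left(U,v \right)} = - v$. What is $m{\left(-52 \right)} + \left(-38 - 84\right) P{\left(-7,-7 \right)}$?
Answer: $-138758$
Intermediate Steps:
$m{\left(-52 \right)} + \left(-38 - 84\right) P{\left(-7,-7 \right)} = - 51 \left(-52\right)^{2} + \left(-38 - 84\right) \left(\left(-1\right) \left(-7\right)\right) = \left(-51\right) 2704 - 854 = -137904 - 854 = -138758$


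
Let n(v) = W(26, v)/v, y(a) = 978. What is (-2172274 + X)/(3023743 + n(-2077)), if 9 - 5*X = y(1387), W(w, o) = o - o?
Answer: -10862339/15118715 ≈ -0.71847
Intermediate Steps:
W(w, o) = 0
X = -969/5 (X = 9/5 - ⅕*978 = 9/5 - 978/5 = -969/5 ≈ -193.80)
n(v) = 0 (n(v) = 0/v = 0)
(-2172274 + X)/(3023743 + n(-2077)) = (-2172274 - 969/5)/(3023743 + 0) = -10862339/5/3023743 = -10862339/5*1/3023743 = -10862339/15118715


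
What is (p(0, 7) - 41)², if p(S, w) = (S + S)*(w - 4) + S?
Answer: 1681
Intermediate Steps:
p(S, w) = S + 2*S*(-4 + w) (p(S, w) = (2*S)*(-4 + w) + S = 2*S*(-4 + w) + S = S + 2*S*(-4 + w))
(p(0, 7) - 41)² = (0*(-7 + 2*7) - 41)² = (0*(-7 + 14) - 41)² = (0*7 - 41)² = (0 - 41)² = (-41)² = 1681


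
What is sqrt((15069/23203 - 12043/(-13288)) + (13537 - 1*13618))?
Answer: I*sqrt(1888034849068321778)/154160732 ≈ 8.9131*I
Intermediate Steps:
sqrt((15069/23203 - 12043/(-13288)) + (13537 - 1*13618)) = sqrt((15069*(1/23203) - 12043*(-1/13288)) + (13537 - 13618)) = sqrt((15069/23203 + 12043/13288) - 81) = sqrt(479670601/308321464 - 81) = sqrt(-24494367983/308321464) = I*sqrt(1888034849068321778)/154160732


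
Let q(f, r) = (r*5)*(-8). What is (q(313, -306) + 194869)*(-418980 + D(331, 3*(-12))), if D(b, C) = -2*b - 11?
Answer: -86913913177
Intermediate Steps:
D(b, C) = -11 - 2*b
q(f, r) = -40*r (q(f, r) = (5*r)*(-8) = -40*r)
(q(313, -306) + 194869)*(-418980 + D(331, 3*(-12))) = (-40*(-306) + 194869)*(-418980 + (-11 - 2*331)) = (12240 + 194869)*(-418980 + (-11 - 662)) = 207109*(-418980 - 673) = 207109*(-419653) = -86913913177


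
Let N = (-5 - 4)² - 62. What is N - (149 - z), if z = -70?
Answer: -200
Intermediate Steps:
N = 19 (N = (-9)² - 62 = 81 - 62 = 19)
N - (149 - z) = 19 - (149 - 1*(-70)) = 19 - (149 + 70) = 19 - 1*219 = 19 - 219 = -200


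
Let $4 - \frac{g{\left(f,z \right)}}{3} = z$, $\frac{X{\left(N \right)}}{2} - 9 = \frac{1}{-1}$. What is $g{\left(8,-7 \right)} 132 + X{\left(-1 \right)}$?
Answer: $4372$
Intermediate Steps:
$X{\left(N \right)} = 16$ ($X{\left(N \right)} = 18 + \frac{2}{-1} = 18 + 2 \left(-1\right) = 18 - 2 = 16$)
$g{\left(f,z \right)} = 12 - 3 z$
$g{\left(8,-7 \right)} 132 + X{\left(-1 \right)} = \left(12 - -21\right) 132 + 16 = \left(12 + 21\right) 132 + 16 = 33 \cdot 132 + 16 = 4356 + 16 = 4372$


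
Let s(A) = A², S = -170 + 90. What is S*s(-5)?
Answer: -2000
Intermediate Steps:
S = -80
S*s(-5) = -80*(-5)² = -80*25 = -2000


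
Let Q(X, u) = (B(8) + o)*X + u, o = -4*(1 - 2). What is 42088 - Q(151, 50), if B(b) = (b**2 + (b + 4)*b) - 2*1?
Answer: 17576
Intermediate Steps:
o = 4 (o = -4*(-1) = 4)
B(b) = -2 + b**2 + b*(4 + b) (B(b) = (b**2 + (4 + b)*b) - 2 = (b**2 + b*(4 + b)) - 2 = -2 + b**2 + b*(4 + b))
Q(X, u) = u + 162*X (Q(X, u) = ((-2 + 2*8**2 + 4*8) + 4)*X + u = ((-2 + 2*64 + 32) + 4)*X + u = ((-2 + 128 + 32) + 4)*X + u = (158 + 4)*X + u = 162*X + u = u + 162*X)
42088 - Q(151, 50) = 42088 - (50 + 162*151) = 42088 - (50 + 24462) = 42088 - 1*24512 = 42088 - 24512 = 17576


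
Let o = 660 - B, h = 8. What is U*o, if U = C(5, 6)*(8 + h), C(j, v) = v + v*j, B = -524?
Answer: 681984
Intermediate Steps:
C(j, v) = v + j*v
U = 576 (U = (6*(1 + 5))*(8 + 8) = (6*6)*16 = 36*16 = 576)
o = 1184 (o = 660 - 1*(-524) = 660 + 524 = 1184)
U*o = 576*1184 = 681984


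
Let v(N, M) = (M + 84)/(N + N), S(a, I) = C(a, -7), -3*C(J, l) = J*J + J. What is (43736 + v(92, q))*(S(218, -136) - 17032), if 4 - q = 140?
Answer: -33141089739/23 ≈ -1.4409e+9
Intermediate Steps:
C(J, l) = -J/3 - J²/3 (C(J, l) = -(J*J + J)/3 = -(J² + J)/3 = -(J + J²)/3 = -J/3 - J²/3)
q = -136 (q = 4 - 1*140 = 4 - 140 = -136)
S(a, I) = -a*(1 + a)/3
v(N, M) = (84 + M)/(2*N) (v(N, M) = (84 + M)/((2*N)) = (84 + M)*(1/(2*N)) = (84 + M)/(2*N))
(43736 + v(92, q))*(S(218, -136) - 17032) = (43736 + (½)*(84 - 136)/92)*(-⅓*218*(1 + 218) - 17032) = (43736 + (½)*(1/92)*(-52))*(-⅓*218*219 - 17032) = (43736 - 13/46)*(-15914 - 17032) = (2011843/46)*(-32946) = -33141089739/23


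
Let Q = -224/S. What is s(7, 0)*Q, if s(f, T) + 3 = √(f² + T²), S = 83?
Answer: -896/83 ≈ -10.795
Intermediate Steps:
Q = -224/83 ≈ -2.6988
s(f, T) = -3 + √(T² + f²) (s(f, T) = -3 + √(f² + T²) = -3 + √(T² + f²))
s(7, 0)*Q = (-3 + √(0² + 7²))*(-224/83) = (-3 + √(0 + 49))*(-224/83) = (-3 + √49)*(-224/83) = (-3 + 7)*(-224/83) = 4*(-224/83) = -896/83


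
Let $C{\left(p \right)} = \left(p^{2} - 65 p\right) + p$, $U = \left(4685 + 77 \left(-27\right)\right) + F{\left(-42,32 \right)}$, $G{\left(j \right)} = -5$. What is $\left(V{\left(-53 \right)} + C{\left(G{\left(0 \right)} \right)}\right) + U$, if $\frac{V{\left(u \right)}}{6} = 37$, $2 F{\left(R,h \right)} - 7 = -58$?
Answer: $\frac{6295}{2} \approx 3147.5$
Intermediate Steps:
$F{\left(R,h \right)} = - \frac{51}{2}$ ($F{\left(R,h \right)} = \frac{7}{2} + \frac{1}{2} \left(-58\right) = \frac{7}{2} - 29 = - \frac{51}{2}$)
$V{\left(u \right)} = 222$ ($V{\left(u \right)} = 6 \cdot 37 = 222$)
$U = \frac{5161}{2}$ ($U = \left(4685 + 77 \left(-27\right)\right) - \frac{51}{2} = \left(4685 - 2079\right) - \frac{51}{2} = 2606 - \frac{51}{2} = \frac{5161}{2} \approx 2580.5$)
$C{\left(p \right)} = p^{2} - 64 p$
$\left(V{\left(-53 \right)} + C{\left(G{\left(0 \right)} \right)}\right) + U = \left(222 - 5 \left(-64 - 5\right)\right) + \frac{5161}{2} = \left(222 - -345\right) + \frac{5161}{2} = \left(222 + 345\right) + \frac{5161}{2} = 567 + \frac{5161}{2} = \frac{6295}{2}$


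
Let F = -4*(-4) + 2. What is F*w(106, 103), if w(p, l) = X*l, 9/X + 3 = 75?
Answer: 927/4 ≈ 231.75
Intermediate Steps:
F = 18 (F = 16 + 2 = 18)
X = ⅛ (X = 9/(-3 + 75) = 9/72 = 9*(1/72) = ⅛ ≈ 0.12500)
w(p, l) = l/8
F*w(106, 103) = 18*((⅛)*103) = 18*(103/8) = 927/4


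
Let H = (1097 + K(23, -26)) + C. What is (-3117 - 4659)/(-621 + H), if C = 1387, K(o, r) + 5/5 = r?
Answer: -72/17 ≈ -4.2353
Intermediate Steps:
K(o, r) = -1 + r
H = 2457 (H = (1097 + (-1 - 26)) + 1387 = (1097 - 27) + 1387 = 1070 + 1387 = 2457)
(-3117 - 4659)/(-621 + H) = (-3117 - 4659)/(-621 + 2457) = -7776/1836 = -7776*1/1836 = -72/17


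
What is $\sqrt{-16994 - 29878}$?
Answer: $6 i \sqrt{1302} \approx 216.5 i$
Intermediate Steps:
$\sqrt{-16994 - 29878} = \sqrt{-46872} = 6 i \sqrt{1302}$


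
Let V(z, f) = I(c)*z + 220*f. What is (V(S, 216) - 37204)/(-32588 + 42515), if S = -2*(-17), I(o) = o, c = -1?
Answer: 10282/9927 ≈ 1.0358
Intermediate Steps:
S = 34
V(z, f) = -z + 220*f
(V(S, 216) - 37204)/(-32588 + 42515) = ((-1*34 + 220*216) - 37204)/(-32588 + 42515) = ((-34 + 47520) - 37204)/9927 = (47486 - 37204)*(1/9927) = 10282*(1/9927) = 10282/9927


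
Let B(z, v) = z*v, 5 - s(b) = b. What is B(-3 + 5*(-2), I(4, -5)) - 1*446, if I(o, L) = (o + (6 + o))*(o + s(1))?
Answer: -1902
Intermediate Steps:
s(b) = 5 - b
I(o, L) = (4 + o)*(6 + 2*o) (I(o, L) = (o + (6 + o))*(o + (5 - 1*1)) = (6 + 2*o)*(o + (5 - 1)) = (6 + 2*o)*(o + 4) = (6 + 2*o)*(4 + o) = (4 + o)*(6 + 2*o))
B(z, v) = v*z
B(-3 + 5*(-2), I(4, -5)) - 1*446 = (24 + 2*4**2 + 14*4)*(-3 + 5*(-2)) - 1*446 = (24 + 2*16 + 56)*(-3 - 10) - 446 = (24 + 32 + 56)*(-13) - 446 = 112*(-13) - 446 = -1456 - 446 = -1902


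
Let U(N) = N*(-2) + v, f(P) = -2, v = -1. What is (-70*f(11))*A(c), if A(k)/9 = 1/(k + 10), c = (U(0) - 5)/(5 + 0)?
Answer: 1575/11 ≈ 143.18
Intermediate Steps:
U(N) = -1 - 2*N (U(N) = N*(-2) - 1 = -2*N - 1 = -1 - 2*N)
c = -6/5 (c = ((-1 - 2*0) - 5)/(5 + 0) = ((-1 + 0) - 5)/5 = (-1 - 5)*(⅕) = -6*⅕ = -6/5 ≈ -1.2000)
A(k) = 9/(10 + k) (A(k) = 9/(k + 10) = 9/(10 + k))
(-70*f(11))*A(c) = (-70*(-2))*(9/(10 - 6/5)) = 140*(9/(44/5)) = 140*(9*(5/44)) = 140*(45/44) = 1575/11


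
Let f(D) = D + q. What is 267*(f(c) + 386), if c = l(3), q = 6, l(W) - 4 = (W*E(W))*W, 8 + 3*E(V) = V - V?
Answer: 99324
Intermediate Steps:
E(V) = -8/3 (E(V) = -8/3 + (V - V)/3 = -8/3 + (⅓)*0 = -8/3 + 0 = -8/3)
l(W) = 4 - 8*W²/3 (l(W) = 4 + (W*(-8/3))*W = 4 + (-8*W/3)*W = 4 - 8*W²/3)
c = -20 (c = 4 - 8/3*3² = 4 - 8/3*9 = 4 - 24 = -20)
f(D) = 6 + D (f(D) = D + 6 = 6 + D)
267*(f(c) + 386) = 267*((6 - 20) + 386) = 267*(-14 + 386) = 267*372 = 99324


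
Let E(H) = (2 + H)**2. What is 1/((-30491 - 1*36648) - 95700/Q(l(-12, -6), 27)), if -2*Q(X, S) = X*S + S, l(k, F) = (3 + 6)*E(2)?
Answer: -9/603811 ≈ -1.4905e-5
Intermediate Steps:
l(k, F) = 144 (l(k, F) = (3 + 6)*(2 + 2)**2 = 9*4**2 = 9*16 = 144)
Q(X, S) = -S/2 - S*X/2 (Q(X, S) = -(X*S + S)/2 = -(S*X + S)/2 = -(S + S*X)/2 = -S/2 - S*X/2)
1/((-30491 - 1*36648) - 95700/Q(l(-12, -6), 27)) = 1/((-30491 - 1*36648) - 95700*(-2/(27*(1 + 144)))) = 1/((-30491 - 36648) - 95700/((-1/2*27*145))) = 1/(-67139 - 95700/(-3915/2)) = 1/(-67139 - 95700*(-2/3915)) = 1/(-67139 + 440/9) = 1/(-603811/9) = -9/603811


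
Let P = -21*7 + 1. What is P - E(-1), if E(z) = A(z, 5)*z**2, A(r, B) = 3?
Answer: -149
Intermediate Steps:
E(z) = 3*z**2
P = -146 (P = -147 + 1 = -146)
P - E(-1) = -146 - 3*(-1)**2 = -146 - 3 = -149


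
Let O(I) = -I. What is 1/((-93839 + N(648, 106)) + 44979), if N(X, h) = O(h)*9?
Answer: -1/49814 ≈ -2.0075e-5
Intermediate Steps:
N(X, h) = -9*h (N(X, h) = -h*9 = -9*h)
1/((-93839 + N(648, 106)) + 44979) = 1/((-93839 - 9*106) + 44979) = 1/((-93839 - 954) + 44979) = 1/(-94793 + 44979) = 1/(-49814) = -1/49814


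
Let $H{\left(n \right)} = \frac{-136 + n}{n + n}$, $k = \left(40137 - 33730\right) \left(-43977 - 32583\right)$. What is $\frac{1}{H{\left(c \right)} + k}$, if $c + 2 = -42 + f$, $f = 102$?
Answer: $- \frac{58}{28450155399} \approx -2.0387 \cdot 10^{-9}$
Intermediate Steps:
$c = 58$ ($c = -2 + \left(-42 + 102\right) = -2 + 60 = 58$)
$k = -490519920$ ($k = 6407 \left(-76560\right) = -490519920$)
$H{\left(n \right)} = \frac{-136 + n}{2 n}$
$\frac{1}{H{\left(c \right)} + k} = \frac{1}{\frac{-136 + 58}{2 \cdot 58} - 490519920} = \frac{1}{\frac{1}{2} \cdot \frac{1}{58} \left(-78\right) - 490519920} = \frac{1}{- \frac{39}{58} - 490519920} = \frac{1}{- \frac{28450155399}{58}} = - \frac{58}{28450155399}$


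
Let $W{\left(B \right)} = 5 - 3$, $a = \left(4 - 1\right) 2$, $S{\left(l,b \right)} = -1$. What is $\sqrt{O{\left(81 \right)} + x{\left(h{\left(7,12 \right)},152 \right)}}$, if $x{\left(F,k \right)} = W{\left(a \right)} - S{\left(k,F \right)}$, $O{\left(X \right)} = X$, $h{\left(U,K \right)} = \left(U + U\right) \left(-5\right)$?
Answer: $2 \sqrt{21} \approx 9.1651$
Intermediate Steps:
$h{\left(U,K \right)} = - 10 U$ ($h{\left(U,K \right)} = 2 U \left(-5\right) = - 10 U$)
$a = 6$ ($a = 3 \cdot 2 = 6$)
$W{\left(B \right)} = 2$
$x{\left(F,k \right)} = 3$ ($x{\left(F,k \right)} = 2 - -1 = 2 + 1 = 3$)
$\sqrt{O{\left(81 \right)} + x{\left(h{\left(7,12 \right)},152 \right)}} = \sqrt{81 + 3} = \sqrt{84} = 2 \sqrt{21}$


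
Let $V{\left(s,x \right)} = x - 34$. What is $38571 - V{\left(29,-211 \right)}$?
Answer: $38816$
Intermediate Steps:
$V{\left(s,x \right)} = -34 + x$
$38571 - V{\left(29,-211 \right)} = 38571 - \left(-34 - 211\right) = 38571 - -245 = 38571 + 245 = 38816$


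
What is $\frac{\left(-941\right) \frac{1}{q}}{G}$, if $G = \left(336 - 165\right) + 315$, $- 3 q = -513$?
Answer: $- \frac{941}{83106} \approx -0.011323$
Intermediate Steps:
$q = 171$ ($q = \left(- \frac{1}{3}\right) \left(-513\right) = 171$)
$G = 486$ ($G = 171 + 315 = 486$)
$\frac{\left(-941\right) \frac{1}{q}}{G} = \frac{\left(-941\right) \frac{1}{171}}{486} = \left(-941\right) \frac{1}{171} \cdot \frac{1}{486} = \left(- \frac{941}{171}\right) \frac{1}{486} = - \frac{941}{83106}$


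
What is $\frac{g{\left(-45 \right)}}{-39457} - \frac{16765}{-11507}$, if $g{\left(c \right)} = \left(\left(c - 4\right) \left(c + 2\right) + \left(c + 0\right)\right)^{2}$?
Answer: $- \frac{48264472303}{454031699} \approx -106.3$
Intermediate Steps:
$g{\left(c \right)} = \left(c + \left(-4 + c\right) \left(2 + c\right)\right)^{2}$ ($g{\left(c \right)} = \left(\left(-4 + c\right) \left(2 + c\right) + c\right)^{2} = \left(c + \left(-4 + c\right) \left(2 + c\right)\right)^{2}$)
$\frac{g{\left(-45 \right)}}{-39457} - \frac{16765}{-11507} = \frac{\left(8 - 45 - \left(-45\right)^{2}\right)^{2}}{-39457} - \frac{16765}{-11507} = \left(8 - 45 - 2025\right)^{2} \left(- \frac{1}{39457}\right) - - \frac{16765}{11507} = \left(8 - 45 - 2025\right)^{2} \left(- \frac{1}{39457}\right) + \frac{16765}{11507} = \left(-2062\right)^{2} \left(- \frac{1}{39457}\right) + \frac{16765}{11507} = 4251844 \left(- \frac{1}{39457}\right) + \frac{16765}{11507} = - \frac{4251844}{39457} + \frac{16765}{11507} = - \frac{48264472303}{454031699}$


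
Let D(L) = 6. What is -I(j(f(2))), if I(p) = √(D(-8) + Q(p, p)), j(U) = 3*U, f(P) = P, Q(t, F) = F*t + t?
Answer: -4*√3 ≈ -6.9282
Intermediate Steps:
Q(t, F) = t + F*t
I(p) = √(6 + p*(1 + p))
-I(j(f(2))) = -√(6 + (3*2)*(1 + 3*2)) = -√(6 + 6*(1 + 6)) = -√(6 + 6*7) = -√(6 + 42) = -√48 = -4*√3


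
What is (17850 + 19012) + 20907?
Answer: 57769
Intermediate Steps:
(17850 + 19012) + 20907 = 36862 + 20907 = 57769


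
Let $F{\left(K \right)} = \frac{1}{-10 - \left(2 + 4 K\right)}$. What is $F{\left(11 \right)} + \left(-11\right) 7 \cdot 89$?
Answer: $- \frac{383769}{56} \approx -6853.0$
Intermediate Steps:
$F{\left(K \right)} = \frac{1}{-12 - 4 K}$ ($F{\left(K \right)} = \frac{1}{-10 - \left(2 + 4 K\right)} = \frac{1}{-12 - 4 K}$)
$F{\left(11 \right)} + \left(-11\right) 7 \cdot 89 = - \frac{1}{12 + 4 \cdot 11} + \left(-11\right) 7 \cdot 89 = - \frac{1}{12 + 44} - 6853 = - \frac{1}{56} - 6853 = - \frac{383769}{56}$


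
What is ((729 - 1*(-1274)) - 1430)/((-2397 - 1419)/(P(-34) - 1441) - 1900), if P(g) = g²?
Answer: -54435/179228 ≈ -0.30372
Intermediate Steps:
((729 - 1*(-1274)) - 1430)/((-2397 - 1419)/(P(-34) - 1441) - 1900) = ((729 - 1*(-1274)) - 1430)/((-2397 - 1419)/((-34)² - 1441) - 1900) = ((729 + 1274) - 1430)/(-3816/(1156 - 1441) - 1900) = (2003 - 1430)/(-3816/(-285) - 1900) = 573/(-3816*(-1/285) - 1900) = 573/(1272/95 - 1900) = 573/(-179228/95) = 573*(-95/179228) = -54435/179228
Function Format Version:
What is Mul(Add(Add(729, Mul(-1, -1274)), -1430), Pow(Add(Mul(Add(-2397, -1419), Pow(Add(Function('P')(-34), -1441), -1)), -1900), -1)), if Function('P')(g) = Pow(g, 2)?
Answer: Rational(-54435, 179228) ≈ -0.30372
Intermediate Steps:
Mul(Add(Add(729, Mul(-1, -1274)), -1430), Pow(Add(Mul(Add(-2397, -1419), Pow(Add(Function('P')(-34), -1441), -1)), -1900), -1)) = Mul(Add(Add(729, Mul(-1, -1274)), -1430), Pow(Add(Mul(Add(-2397, -1419), Pow(Add(Pow(-34, 2), -1441), -1)), -1900), -1)) = Mul(Add(Add(729, 1274), -1430), Pow(Add(Mul(-3816, Pow(Add(1156, -1441), -1)), -1900), -1)) = Mul(Add(2003, -1430), Pow(Add(Mul(-3816, Pow(-285, -1)), -1900), -1)) = Mul(573, Pow(Add(Mul(-3816, Rational(-1, 285)), -1900), -1)) = Mul(573, Pow(Add(Rational(1272, 95), -1900), -1)) = Mul(573, Pow(Rational(-179228, 95), -1)) = Mul(573, Rational(-95, 179228)) = Rational(-54435, 179228)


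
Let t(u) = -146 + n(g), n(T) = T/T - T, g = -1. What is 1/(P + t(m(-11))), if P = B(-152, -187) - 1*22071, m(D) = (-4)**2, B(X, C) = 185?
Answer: -1/22030 ≈ -4.5393e-5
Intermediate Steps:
m(D) = 16
n(T) = 1 - T
P = -21886 (P = 185 - 1*22071 = 185 - 22071 = -21886)
t(u) = -144 (t(u) = -146 + (1 - 1*(-1)) = -146 + (1 + 1) = -146 + 2 = -144)
1/(P + t(m(-11))) = 1/(-21886 - 144) = 1/(-22030) = -1/22030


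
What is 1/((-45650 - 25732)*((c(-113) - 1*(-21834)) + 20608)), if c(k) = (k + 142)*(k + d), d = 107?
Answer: -1/3017174376 ≈ -3.3144e-10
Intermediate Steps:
c(k) = (107 + k)*(142 + k) (c(k) = (k + 142)*(k + 107) = (142 + k)*(107 + k) = (107 + k)*(142 + k))
1/((-45650 - 25732)*((c(-113) - 1*(-21834)) + 20608)) = 1/((-45650 - 25732)*(((15194 + (-113)**2 + 249*(-113)) - 1*(-21834)) + 20608)) = 1/(-71382*(((15194 + 12769 - 28137) + 21834) + 20608)) = 1/(-71382*((-174 + 21834) + 20608)) = 1/(-71382*(21660 + 20608)) = 1/(-71382*42268) = 1/(-3017174376) = -1/3017174376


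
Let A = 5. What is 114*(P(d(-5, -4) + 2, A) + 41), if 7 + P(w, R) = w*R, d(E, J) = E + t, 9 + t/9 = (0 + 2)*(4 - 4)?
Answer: -44004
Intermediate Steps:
t = -81 (t = -81 + 9*((0 + 2)*(4 - 4)) = -81 + 9*(2*0) = -81 + 9*0 = -81 + 0 = -81)
d(E, J) = -81 + E (d(E, J) = E - 81 = -81 + E)
P(w, R) = -7 + R*w (P(w, R) = -7 + w*R = -7 + R*w)
114*(P(d(-5, -4) + 2, A) + 41) = 114*((-7 + 5*((-81 - 5) + 2)) + 41) = 114*((-7 + 5*(-86 + 2)) + 41) = 114*((-7 + 5*(-84)) + 41) = 114*((-7 - 420) + 41) = 114*(-427 + 41) = 114*(-386) = -44004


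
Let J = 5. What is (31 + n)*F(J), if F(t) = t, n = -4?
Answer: 135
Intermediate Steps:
(31 + n)*F(J) = (31 - 4)*5 = 27*5 = 135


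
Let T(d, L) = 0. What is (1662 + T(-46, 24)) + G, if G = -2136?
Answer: -474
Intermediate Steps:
(1662 + T(-46, 24)) + G = (1662 + 0) - 2136 = 1662 - 2136 = -474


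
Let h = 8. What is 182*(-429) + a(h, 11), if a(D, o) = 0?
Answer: -78078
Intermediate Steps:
182*(-429) + a(h, 11) = 182*(-429) + 0 = -78078 + 0 = -78078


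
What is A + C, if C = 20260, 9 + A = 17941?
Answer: 38192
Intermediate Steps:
A = 17932 (A = -9 + 17941 = 17932)
A + C = 17932 + 20260 = 38192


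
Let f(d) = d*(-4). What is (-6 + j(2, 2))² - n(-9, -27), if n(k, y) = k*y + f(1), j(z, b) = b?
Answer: -223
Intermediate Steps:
f(d) = -4*d
n(k, y) = -4 + k*y (n(k, y) = k*y - 4*1 = k*y - 4 = -4 + k*y)
(-6 + j(2, 2))² - n(-9, -27) = (-6 + 2)² - (-4 - 9*(-27)) = (-4)² - (-4 + 243) = 16 - 1*239 = 16 - 239 = -223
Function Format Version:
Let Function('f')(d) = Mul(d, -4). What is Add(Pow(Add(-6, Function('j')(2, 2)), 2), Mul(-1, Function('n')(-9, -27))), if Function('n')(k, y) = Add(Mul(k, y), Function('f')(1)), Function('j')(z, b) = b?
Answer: -223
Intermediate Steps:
Function('f')(d) = Mul(-4, d)
Function('n')(k, y) = Add(-4, Mul(k, y)) (Function('n')(k, y) = Add(Mul(k, y), Mul(-4, 1)) = Add(Mul(k, y), -4) = Add(-4, Mul(k, y)))
Add(Pow(Add(-6, Function('j')(2, 2)), 2), Mul(-1, Function('n')(-9, -27))) = Add(Pow(Add(-6, 2), 2), Mul(-1, Add(-4, Mul(-9, -27)))) = Add(Pow(-4, 2), Mul(-1, Add(-4, 243))) = Add(16, Mul(-1, 239)) = Add(16, -239) = -223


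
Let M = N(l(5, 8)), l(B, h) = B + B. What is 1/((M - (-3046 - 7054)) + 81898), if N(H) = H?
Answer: 1/92008 ≈ 1.0869e-5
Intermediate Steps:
l(B, h) = 2*B
M = 10 (M = 2*5 = 10)
1/((M - (-3046 - 7054)) + 81898) = 1/((10 - (-3046 - 7054)) + 81898) = 1/((10 - 1*(-10100)) + 81898) = 1/((10 + 10100) + 81898) = 1/(10110 + 81898) = 1/92008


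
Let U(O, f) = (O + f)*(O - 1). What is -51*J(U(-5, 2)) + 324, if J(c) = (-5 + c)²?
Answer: -8295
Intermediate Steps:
U(O, f) = (-1 + O)*(O + f) (U(O, f) = (O + f)*(-1 + O) = (-1 + O)*(O + f))
-51*J(U(-5, 2)) + 324 = -51*(-5 + ((-5)² - 1*(-5) - 1*2 - 5*2))² + 324 = -51*(-5 + (25 + 5 - 2 - 10))² + 324 = -51*(-5 + 18)² + 324 = -51*13² + 324 = -51*169 + 324 = -8619 + 324 = -8295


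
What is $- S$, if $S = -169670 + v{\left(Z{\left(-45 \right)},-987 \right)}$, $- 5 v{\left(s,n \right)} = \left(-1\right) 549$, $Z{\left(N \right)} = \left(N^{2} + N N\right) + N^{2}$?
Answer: $\frac{847801}{5} \approx 1.6956 \cdot 10^{5}$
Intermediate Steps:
$Z{\left(N \right)} = 3 N^{2}$ ($Z{\left(N \right)} = \left(N^{2} + N^{2}\right) + N^{2} = 2 N^{2} + N^{2} = 3 N^{2}$)
$v{\left(s,n \right)} = \frac{549}{5}$ ($v{\left(s,n \right)} = - \frac{\left(-1\right) 549}{5} = \left(- \frac{1}{5}\right) \left(-549\right) = \frac{549}{5}$)
$S = - \frac{847801}{5}$ ($S = -169670 + \frac{549}{5} = - \frac{847801}{5} \approx -1.6956 \cdot 10^{5}$)
$- S = \left(-1\right) \left(- \frac{847801}{5}\right) = \frac{847801}{5}$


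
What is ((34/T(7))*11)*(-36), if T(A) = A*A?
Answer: -13464/49 ≈ -274.78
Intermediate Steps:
T(A) = A**2
((34/T(7))*11)*(-36) = ((34/(7**2))*11)*(-36) = ((34/49)*11)*(-36) = (374/49)*(-36) = -13464/49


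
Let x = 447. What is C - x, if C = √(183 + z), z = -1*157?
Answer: -447 + √26 ≈ -441.90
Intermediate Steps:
z = -157
C = √26 (C = √(183 - 157) = √26 ≈ 5.0990)
C - x = √26 - 1*447 = √26 - 447 = -447 + √26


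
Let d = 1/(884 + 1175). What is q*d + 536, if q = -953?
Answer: 1102671/2059 ≈ 535.54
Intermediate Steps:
d = 1/2059 ≈ 0.00048567
q*d + 536 = -953*1/2059 + 536 = -953/2059 + 536 = 1102671/2059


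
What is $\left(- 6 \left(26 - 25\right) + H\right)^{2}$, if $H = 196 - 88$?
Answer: $10404$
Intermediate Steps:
$H = 108$
$\left(- 6 \left(26 - 25\right) + H\right)^{2} = \left(- 6 \left(26 - 25\right) + 108\right)^{2} = \left(\left(-6\right) 1 + 108\right)^{2} = \left(-6 + 108\right)^{2} = 102^{2} = 10404$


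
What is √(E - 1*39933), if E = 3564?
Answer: 9*I*√449 ≈ 190.71*I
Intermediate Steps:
√(E - 1*39933) = √(3564 - 1*39933) = √(3564 - 39933) = √(-36369) = 9*I*√449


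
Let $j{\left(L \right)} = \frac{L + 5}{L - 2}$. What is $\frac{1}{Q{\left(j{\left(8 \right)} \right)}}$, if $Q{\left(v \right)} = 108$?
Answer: $\frac{1}{108} \approx 0.0092593$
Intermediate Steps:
$j{\left(L \right)} = \frac{5 + L}{-2 + L}$
$\frac{1}{Q{\left(j{\left(8 \right)} \right)}} = \frac{1}{108}$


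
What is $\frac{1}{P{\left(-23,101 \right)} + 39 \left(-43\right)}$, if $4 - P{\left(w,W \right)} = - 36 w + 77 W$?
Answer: $- \frac{1}{10278} \approx -9.7295 \cdot 10^{-5}$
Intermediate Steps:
$P{\left(w,W \right)} = 4 - 77 W + 36 w$ ($P{\left(w,W \right)} = 4 - \left(- 36 w + 77 W\right) = 4 - 77 W + 36 w$)
$\frac{1}{P{\left(-23,101 \right)} + 39 \left(-43\right)} = \frac{1}{\left(4 - 7777 + 36 \left(-23\right)\right) + 39 \left(-43\right)} = \frac{1}{\left(4 - 7777 - 828\right) - 1677} = \frac{1}{-8601 - 1677} = \frac{1}{-10278} = - \frac{1}{10278}$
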